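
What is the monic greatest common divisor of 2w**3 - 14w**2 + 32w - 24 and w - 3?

w - 3

Apply the Euclidean algorithm:
  2w**3 - 14w**2 + 32w - 24 = (2w**2 - 8w + 8)(w - 3) + (0)
The last nonzero remainder w - 3 is already monic.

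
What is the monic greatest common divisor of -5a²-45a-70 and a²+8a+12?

Euclidean algorithm in ℚ[a]:
  -5a²-45a-70 = (-5)(a²+8a+12) + (-5a-10)
  a²+8a+12 = (-(1/5)a-6/5)(-5a-10) + (0)
Last nonzero remainder: -5a-10. Dividing through by -5 gives the monic gcd a+2.

a+2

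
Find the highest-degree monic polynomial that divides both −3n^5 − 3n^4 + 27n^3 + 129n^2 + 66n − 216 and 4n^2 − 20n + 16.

n^2 − 5n + 4

Apply the Euclidean algorithm:
  −3n^5 − 3n^4 + 27n^3 + 129n^2 + 66n − 216 = (−(3/4)n^3 − (9/2)n^2 − (51/4)n − 27/2)(4n^2 − 20n + 16) + (0)
Last nonzero remainder: 4n^2 − 20n + 16. Dividing through by 4 gives the monic gcd n^2 − 5n + 4.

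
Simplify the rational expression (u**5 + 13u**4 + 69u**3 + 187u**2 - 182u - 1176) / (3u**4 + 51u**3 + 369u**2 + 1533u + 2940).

Repeated division with remainder:
  u**5 + 13u**4 + 69u**3 + 187u**2 - 182u - 1176 = ((1/3)u - 4/3)(3u**4 + 51u**3 + 369u**2 + 1533u + 2940) + (14u**3 + 168u**2 + 882u + 2744)
  3u**4 + 51u**3 + 369u**2 + 1533u + 2940 = ((3/14)u + 15/14)(14u**3 + 168u**2 + 882u + 2744) + (0)
Last nonzero remainder: 14u**3 + 168u**2 + 882u + 2744. Dividing through by 14 gives the monic gcd u**3 + 12u**2 + 63u + 196.
Cancel u**3 + 12u**2 + 63u + 196 from numerator and denominator to get the reduced form.

(u**2 + u - 6)/(3u + 15)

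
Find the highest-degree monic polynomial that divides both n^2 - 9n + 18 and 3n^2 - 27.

n - 3

Repeated division with remainder:
  n^2 - 9n + 18 = (1/3)(3n^2 - 27) + (-9n + 27)
  3n^2 - 27 = (-(1/3)n - 1)(-9n + 27) + (0)
Last nonzero remainder: -9n + 27. Dividing through by -9 gives the monic gcd n - 3.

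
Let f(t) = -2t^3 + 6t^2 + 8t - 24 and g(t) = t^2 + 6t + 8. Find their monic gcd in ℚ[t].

Repeated division with remainder:
  -2t^3 + 6t^2 + 8t - 24 = (-2t + 18)(t^2 + 6t + 8) + (-84t - 168)
  t^2 + 6t + 8 = (-(1/84)t - 1/21)(-84t - 168) + (0)
Last nonzero remainder: -84t - 168. Dividing through by -84 gives the monic gcd t + 2.

t + 2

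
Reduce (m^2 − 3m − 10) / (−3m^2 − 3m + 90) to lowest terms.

Repeated division with remainder:
  m^2 − 3m − 10 = (−1/3)(−3m^2 − 3m + 90) + (−4m + 20)
  −3m^2 − 3m + 90 = ((3/4)m + 9/2)(−4m + 20) + (0)
Last nonzero remainder: −4m + 20. Dividing through by −4 gives the monic gcd m − 5.
Cancel m − 5 from numerator and denominator to get the reduced form.

(−m − 2)/(3m + 18)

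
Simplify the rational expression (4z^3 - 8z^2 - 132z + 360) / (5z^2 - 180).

(4z^2 - 32z + 60)/(5z - 30)

Euclidean algorithm in ℚ[z]:
  4z^3 - 8z^2 - 132z + 360 = ((4/5)z - 8/5)(5z^2 - 180) + (12z + 72)
  5z^2 - 180 = ((5/12)z - 5/2)(12z + 72) + (0)
Last nonzero remainder: 12z + 72. Dividing through by 12 gives the monic gcd z + 6.
Cancel z + 6 from numerator and denominator to get the reduced form.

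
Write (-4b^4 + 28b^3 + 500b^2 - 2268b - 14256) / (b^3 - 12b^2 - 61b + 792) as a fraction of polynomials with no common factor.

Euclidean algorithm in ℚ[b]:
  -4b^4 + 28b^3 + 500b^2 - 2268b - 14256 = (-4b - 20)(b^3 - 12b^2 - 61b + 792) + (16b^2 - 320b + 1584)
  b^3 - 12b^2 - 61b + 792 = ((1/16)b + 1/2)(16b^2 - 320b + 1584) + (0)
Last nonzero remainder: 16b^2 - 320b + 1584. Dividing through by 16 gives the monic gcd b^2 - 20b + 99.
Cancel b^2 - 20b + 99 from numerator and denominator to get the reduced form.

(-4b^2 - 52b - 144)/(b + 8)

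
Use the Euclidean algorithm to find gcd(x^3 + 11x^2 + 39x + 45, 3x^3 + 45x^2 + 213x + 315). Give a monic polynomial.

Euclidean algorithm in ℚ[x]:
  x^3 + 11x^2 + 39x + 45 = (1/3)(3x^3 + 45x^2 + 213x + 315) + (-4x^2 - 32x - 60)
  3x^3 + 45x^2 + 213x + 315 = (-(3/4)x - 21/4)(-4x^2 - 32x - 60) + (0)
Last nonzero remainder: -4x^2 - 32x - 60. Dividing through by -4 gives the monic gcd x^2 + 8x + 15.

x^2 + 8x + 15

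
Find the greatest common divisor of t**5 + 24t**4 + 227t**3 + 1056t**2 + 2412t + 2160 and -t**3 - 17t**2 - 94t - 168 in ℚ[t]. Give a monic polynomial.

t**2 + 10t + 24

Euclidean algorithm in ℚ[t]:
  t**5 + 24t**4 + 227t**3 + 1056t**2 + 2412t + 2160 = (-t**2 - 7t - 14)(-t**3 - 17t**2 - 94t - 168) + (-8t**2 - 80t - 192)
  -t**3 - 17t**2 - 94t - 168 = ((1/8)t + 7/8)(-8t**2 - 80t - 192) + (0)
Last nonzero remainder: -8t**2 - 80t - 192. Dividing through by -8 gives the monic gcd t**2 + 10t + 24.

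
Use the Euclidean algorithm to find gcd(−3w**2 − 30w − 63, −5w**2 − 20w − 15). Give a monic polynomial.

w + 3

Repeated division with remainder:
  −3w**2 − 30w − 63 = (3/5)(−5w**2 − 20w − 15) + (−18w − 54)
  −5w**2 − 20w − 15 = ((5/18)w + 5/18)(−18w − 54) + (0)
Last nonzero remainder: −18w − 54. Dividing through by −18 gives the monic gcd w + 3.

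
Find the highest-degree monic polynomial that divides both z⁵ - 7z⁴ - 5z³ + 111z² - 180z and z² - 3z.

z² - 3z

Apply the Euclidean algorithm:
  z⁵ - 7z⁴ - 5z³ + 111z² - 180z = (z³ - 4z² - 17z + 60)(z² - 3z) + (0)
The last nonzero remainder z² - 3z is already monic.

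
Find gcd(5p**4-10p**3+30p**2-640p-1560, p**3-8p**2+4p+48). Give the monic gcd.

Repeated division with remainder:
  5p**4-10p**3+30p**2-640p-1560 = (5p+30)(p**3-8p**2+4p+48) + (250p**2-1000p-3000)
  p**3-8p**2+4p+48 = ((1/250)p-2/125)(250p**2-1000p-3000) + (0)
Last nonzero remainder: 250p**2-1000p-3000. Dividing through by 250 gives the monic gcd p**2-4p-12.

p**2-4p-12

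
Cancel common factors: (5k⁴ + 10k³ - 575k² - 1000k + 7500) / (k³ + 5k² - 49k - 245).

(5k³ - 15k² - 500k + 1500)/(k² - 49)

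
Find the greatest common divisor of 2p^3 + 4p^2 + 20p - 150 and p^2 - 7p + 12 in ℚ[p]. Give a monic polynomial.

By polynomial division,
  2p^3 + 4p^2 + 20p - 150 = (2p + 18)(p^2 - 7p + 12) + (122p - 366)
  p^2 - 7p + 12 = ((1/122)p - 2/61)(122p - 366) + (0)
Last nonzero remainder: 122p - 366. Dividing through by 122 gives the monic gcd p - 3.

p - 3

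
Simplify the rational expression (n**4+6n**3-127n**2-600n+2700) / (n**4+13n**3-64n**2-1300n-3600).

(n-3)/(n+4)

Apply the Euclidean algorithm:
  n**4+6n**3-127n**2-600n+2700 = (n**4+13n**3-64n**2-1300n-3600) + (-7n**3-63n**2+700n+6300)
  n**4+13n**3-64n**2-1300n-3600 = (-(1/7)n-4/7)(-7n**3-63n**2+700n+6300) + (0)
Last nonzero remainder: -7n**3-63n**2+700n+6300. Dividing through by -7 gives the monic gcd n**3+9n**2-100n-900.
Cancel n**3+9n**2-100n-900 from numerator and denominator to get the reduced form.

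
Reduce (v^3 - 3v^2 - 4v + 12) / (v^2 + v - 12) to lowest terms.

By polynomial division,
  v^3 - 3v^2 - 4v + 12 = (v - 4)(v^2 + v - 12) + (12v - 36)
  v^2 + v - 12 = ((1/12)v + 1/3)(12v - 36) + (0)
Last nonzero remainder: 12v - 36. Dividing through by 12 gives the monic gcd v - 3.
Cancel v - 3 from numerator and denominator to get the reduced form.

(v^2 - 4)/(v + 4)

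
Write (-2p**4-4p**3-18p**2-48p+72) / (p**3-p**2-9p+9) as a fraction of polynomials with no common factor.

(-2p**2-24)/(p-3)

Repeated division with remainder:
  -2p**4-4p**3-18p**2-48p+72 = (-2p-6)(p**3-p**2-9p+9) + (-42p**2-84p+126)
  p**3-p**2-9p+9 = (-(1/42)p+1/14)(-42p**2-84p+126) + (0)
Last nonzero remainder: -42p**2-84p+126. Dividing through by -42 gives the monic gcd p**2+2p-3.
Cancel p**2+2p-3 from numerator and denominator to get the reduced form.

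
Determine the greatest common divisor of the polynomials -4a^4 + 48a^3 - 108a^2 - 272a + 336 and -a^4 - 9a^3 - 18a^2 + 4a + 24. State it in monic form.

Euclidean algorithm in ℚ[a]:
  -4a^4 + 48a^3 - 108a^2 - 272a + 336 = (4)(-a^4 - 9a^3 - 18a^2 + 4a + 24) + (84a^3 - 36a^2 - 288a + 240)
  -a^4 - 9a^3 - 18a^2 + 4a + 24 = (-(1/84)a - 11/98)(84a^3 - 36a^2 - 288a + 240) + (-(1248/49)a^2 - (1248/49)a + 2496/49)
  84a^3 - 36a^2 - 288a + 240 = (-(343/104)a + 245/52)(-(1248/49)a^2 - (1248/49)a + 2496/49) + (0)
Last nonzero remainder: -(1248/49)a^2 - (1248/49)a + 2496/49. Dividing through by -1248/49 gives the monic gcd a^2 + a - 2.

a^2 + a - 2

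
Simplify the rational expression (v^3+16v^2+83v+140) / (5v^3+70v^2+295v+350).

Euclidean algorithm in ℚ[v]:
  v^3+16v^2+83v+140 = (1/5)(5v^3+70v^2+295v+350) + (2v^2+24v+70)
  5v^3+70v^2+295v+350 = ((5/2)v+5)(2v^2+24v+70) + (0)
Last nonzero remainder: 2v^2+24v+70. Dividing through by 2 gives the monic gcd v^2+12v+35.
Cancel v^2+12v+35 from numerator and denominator to get the reduced form.

(v+4)/(5v+10)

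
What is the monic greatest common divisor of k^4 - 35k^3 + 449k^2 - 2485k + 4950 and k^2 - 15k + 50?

k^2 - 15k + 50

By polynomial division,
  k^4 - 35k^3 + 449k^2 - 2485k + 4950 = (k^2 - 20k + 99)(k^2 - 15k + 50) + (0)
The last nonzero remainder k^2 - 15k + 50 is already monic.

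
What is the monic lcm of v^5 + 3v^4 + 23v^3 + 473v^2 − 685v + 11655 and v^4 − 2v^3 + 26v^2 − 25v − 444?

v^7 + 2v^6 + 8v^5 + 414v^4 − 1434v^3 + 6664v^2 − 3435v − 139860

Euclidean algorithm in ℚ[v]:
  v^5 + 3v^4 + 23v^3 + 473v^2 − 685v + 11655 = (v + 5)(v^4 − 2v^3 + 26v^2 − 25v − 444) + (7v^3 + 368v^2 − 116v + 13875)
  v^4 − 2v^3 + 26v^2 − 25v − 444 = ((1/7)v − 382/49)(7v^3 + 368v^2 − 116v + 13875) + ((142662/49)v^2 − (142662/49)v + 5278494/49)
  7v^3 + 368v^2 − 116v + 13875 = ((343/142662)v + 6125/47554)((142662/49)v^2 − (142662/49)v + 5278494/49) + (0)
Last nonzero remainder: (142662/49)v^2 − (142662/49)v + 5278494/49. Dividing through by 142662/49 gives the monic gcd v^2 − v + 37.
Then lcm(f, g) = f·g / gcd(f, g); expanding and making the result monic gives the answer.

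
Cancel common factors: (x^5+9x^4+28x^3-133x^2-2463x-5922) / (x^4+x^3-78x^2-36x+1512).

(x^3+8x^2+62x+141)/(x^2-36)

Apply the Euclidean algorithm:
  x^5+9x^4+28x^3-133x^2-2463x-5922 = (x+8)(x^4+x^3-78x^2-36x+1512) + (98x^3+527x^2-3687x-18018)
  x^4+x^3-78x^2-36x+1512 = ((1/98)x-429/9604)(98x^3+527x^2-3687x-18018) + (-(161703/9604)x^2-(161703/9604)x+485109/686)
  98x^3+527x^2-3687x-18018 = (-(941192/161703)x-1373372/53901)(-(161703/9604)x^2-(161703/9604)x+485109/686) + (0)
Last nonzero remainder: -(161703/9604)x^2-(161703/9604)x+485109/686. Dividing through by -161703/9604 gives the monic gcd x^2+x-42.
Cancel x^2+x-42 from numerator and denominator to get the reduced form.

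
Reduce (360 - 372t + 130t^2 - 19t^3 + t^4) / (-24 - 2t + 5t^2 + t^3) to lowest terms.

(-180 + 96t - 17t^2 + t^3)/(12 + 7t + t^2)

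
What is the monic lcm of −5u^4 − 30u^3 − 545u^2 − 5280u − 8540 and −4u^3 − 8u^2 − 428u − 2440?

u^5 + 11u^4 + 139u^3 + 1601u^2 + 6988u + 8540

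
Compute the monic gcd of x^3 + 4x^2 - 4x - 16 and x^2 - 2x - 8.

x + 2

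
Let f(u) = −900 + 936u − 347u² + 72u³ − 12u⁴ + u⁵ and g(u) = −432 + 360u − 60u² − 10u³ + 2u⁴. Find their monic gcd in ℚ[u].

Apply the Euclidean algorithm:
  u⁵ − 12u⁴ + 72u³ − 347u² + 936u − 900 = ((1/2)u − 7/2)(2u⁴ − 10u³ − 60u² + 360u − 432) + (67u³ − 737u² + 2412u − 2412)
  2u⁴ − 10u³ − 60u² + 360u − 432 = ((2/67)u + 12/67)(67u³ − 737u² + 2412u − 2412) + (0)
Last nonzero remainder: 67u³ − 737u² + 2412u − 2412. Dividing through by 67 gives the monic gcd u³ − 11u² + 36u − 36.

−36 + 36u − 11u² + u³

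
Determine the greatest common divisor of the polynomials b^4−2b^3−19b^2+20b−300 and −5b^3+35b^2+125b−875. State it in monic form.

By polynomial division,
  b^4−2b^3−19b^2+20b−300 = (−(1/5)b−1)(−5b^3+35b^2+125b−875) + (41b^2−30b−1175)
  −5b^3+35b^2+125b−875 = (−(5/41)b+1285/1681)(41b^2−30b−1175) + ((7800/1681)b+39000/1681)
  41b^2−30b−1175 = ((68921/7800)b−79007/1560)((7800/1681)b+39000/1681) + (0)
Last nonzero remainder: (7800/1681)b+39000/1681. Dividing through by 7800/1681 gives the monic gcd b+5.

b+5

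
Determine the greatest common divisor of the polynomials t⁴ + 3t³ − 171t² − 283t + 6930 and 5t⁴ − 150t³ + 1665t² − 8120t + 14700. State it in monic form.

t² − 17t + 70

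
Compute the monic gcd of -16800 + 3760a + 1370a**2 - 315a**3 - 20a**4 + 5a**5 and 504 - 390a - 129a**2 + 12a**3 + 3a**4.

-168 - 38a + 5a**2 + a**3

Apply the Euclidean algorithm:
  5a**5 - 20a**4 - 315a**3 + 1370a**2 + 3760a - 16800 = ((5/3)a - 40/3)(3a**4 + 12a**3 - 129a**2 - 390a + 504) + (60a**3 + 300a**2 - 2280a - 10080)
  3a**4 + 12a**3 - 129a**2 - 390a + 504 = ((1/20)a - 1/20)(60a**3 + 300a**2 - 2280a - 10080) + (0)
Last nonzero remainder: 60a**3 + 300a**2 - 2280a - 10080. Dividing through by 60 gives the monic gcd a**3 + 5a**2 - 38a - 168.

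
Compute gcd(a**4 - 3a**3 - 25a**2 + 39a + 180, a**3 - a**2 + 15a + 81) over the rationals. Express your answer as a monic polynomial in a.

a + 3

Repeated division with remainder:
  a**4 - 3a**3 - 25a**2 + 39a + 180 = (a - 2)(a**3 - a**2 + 15a + 81) + (-42a**2 - 12a + 342)
  a**3 - a**2 + 15a + 81 = (-(1/42)a + 3/98)(-42a**2 - 12a + 342) + ((1152/49)a + 3456/49)
  -42a**2 - 12a + 342 = (-(343/192)a + 931/192)((1152/49)a + 3456/49) + (0)
Last nonzero remainder: (1152/49)a + 3456/49. Dividing through by 1152/49 gives the monic gcd a + 3.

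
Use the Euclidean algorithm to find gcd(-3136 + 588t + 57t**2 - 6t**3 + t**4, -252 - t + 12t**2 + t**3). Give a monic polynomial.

Apply the Euclidean algorithm:
  t**4 - 6t**3 + 57t**2 + 588t - 3136 = (t - 18)(t**3 + 12t**2 - t - 252) + (274t**2 + 822t - 7672)
  t**3 + 12t**2 - t - 252 = ((1/274)t + 9/274)(274t**2 + 822t - 7672) + (0)
Last nonzero remainder: 274t**2 + 822t - 7672. Dividing through by 274 gives the monic gcd t**2 + 3t - 28.

-28 + 3t + t**2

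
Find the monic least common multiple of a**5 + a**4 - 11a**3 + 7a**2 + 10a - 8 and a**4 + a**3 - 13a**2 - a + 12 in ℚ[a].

a**6 - 2a**5 - 14a**4 + 40a**3 - 11a**2 - 38a + 24

By polynomial division,
  a**5 + a**4 - 11a**3 + 7a**2 + 10a - 8 = (a)(a**4 + a**3 - 13a**2 - a + 12) + (2a**3 + 8a**2 - 2a - 8)
  a**4 + a**3 - 13a**2 - a + 12 = ((1/2)a - 3/2)(2a**3 + 8a**2 - 2a - 8) + (0)
Last nonzero remainder: 2a**3 + 8a**2 - 2a - 8. Dividing through by 2 gives the monic gcd a**3 + 4a**2 - a - 4.
Then lcm(f, g) = f·g / gcd(f, g); expanding and making the result monic gives the answer.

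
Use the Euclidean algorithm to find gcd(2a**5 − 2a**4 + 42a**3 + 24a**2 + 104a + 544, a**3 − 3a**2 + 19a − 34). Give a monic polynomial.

a**2 − a + 17

Euclidean algorithm in ℚ[a]:
  2a**5 − 2a**4 + 42a**3 + 24a**2 + 104a + 544 = (2a**2 + 4a + 16)(a**3 − 3a**2 + 19a − 34) + (64a**2 − 64a + 1088)
  a**3 − 3a**2 + 19a − 34 = ((1/64)a − 1/32)(64a**2 − 64a + 1088) + (0)
Last nonzero remainder: 64a**2 − 64a + 1088. Dividing through by 64 gives the monic gcd a**2 − a + 17.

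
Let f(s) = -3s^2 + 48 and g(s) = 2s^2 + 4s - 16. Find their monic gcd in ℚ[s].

Euclidean algorithm in ℚ[s]:
  -3s^2 + 48 = (-3/2)(2s^2 + 4s - 16) + (6s + 24)
  2s^2 + 4s - 16 = ((1/3)s - 2/3)(6s + 24) + (0)
Last nonzero remainder: 6s + 24. Dividing through by 6 gives the monic gcd s + 4.

s + 4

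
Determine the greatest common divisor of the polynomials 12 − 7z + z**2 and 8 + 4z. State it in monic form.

Apply the Euclidean algorithm:
  z**2 − 7z + 12 = ((1/4)z − 9/4)(4z + 8) + (30)
  4z + 8 = ((2/15)z + 4/15)(30) + (0)
The last nonzero remainder is the constant 30, so the polynomials are coprime and gcd = 1.

1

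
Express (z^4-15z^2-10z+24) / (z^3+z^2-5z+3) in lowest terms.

(z^2-2z-8)/(z-1)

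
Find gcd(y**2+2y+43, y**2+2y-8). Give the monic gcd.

Apply the Euclidean algorithm:
  y**2+2y+43 = (y**2+2y-8) + (51)
  y**2+2y-8 = ((1/51)y**2+(2/51)y-8/51)(51) + (0)
The last nonzero remainder is the constant 51, so the polynomials are coprime and gcd = 1.

1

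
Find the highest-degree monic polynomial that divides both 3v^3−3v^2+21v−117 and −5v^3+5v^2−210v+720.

Euclidean algorithm in ℚ[v]:
  3v^3−3v^2+21v−117 = (−3/5)(−5v^3+5v^2−210v+720) + (−105v+315)
  −5v^3+5v^2−210v+720 = ((1/21)v^2+(2/21)v+16/7)(−105v+315) + (0)
Last nonzero remainder: −105v+315. Dividing through by −105 gives the monic gcd v−3.

v−3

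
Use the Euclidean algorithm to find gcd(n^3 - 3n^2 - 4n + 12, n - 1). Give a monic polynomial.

Euclidean algorithm in ℚ[n]:
  n^3 - 3n^2 - 4n + 12 = (n^2 - 2n - 6)(n - 1) + (6)
  n - 1 = ((1/6)n - 1/6)(6) + (0)
The last nonzero remainder is the constant 6, so the polynomials are coprime and gcd = 1.

1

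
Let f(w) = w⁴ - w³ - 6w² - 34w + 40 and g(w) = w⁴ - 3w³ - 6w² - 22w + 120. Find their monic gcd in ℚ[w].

w³ - 6w - 40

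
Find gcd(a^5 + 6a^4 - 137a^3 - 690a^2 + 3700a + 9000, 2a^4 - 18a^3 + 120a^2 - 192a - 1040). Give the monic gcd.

a^2 - 3a - 10

By polynomial division,
  a^5 + 6a^4 - 137a^3 - 690a^2 + 3700a + 9000 = ((1/2)a + 15/2)(2a^4 - 18a^3 + 120a^2 - 192a - 1040) + (-62a^3 - 1494a^2 + 5660a + 16800)
  2a^4 - 18a^3 + 120a^2 - 192a - 1040 = (-(1/31)a + 1026/961)(-62a^3 - 1494a^2 + 5660a + 16800) + ((1823624/961)a^2 - (5470872/961)a - 18236240/961)
  -62a^3 - 1494a^2 + 5660a + 16800 = (-(29791/911812)a - 201810/227953)((1823624/961)a^2 - (5470872/961)a - 18236240/961) + (0)
Last nonzero remainder: (1823624/961)a^2 - (5470872/961)a - 18236240/961. Dividing through by 1823624/961 gives the monic gcd a^2 - 3a - 10.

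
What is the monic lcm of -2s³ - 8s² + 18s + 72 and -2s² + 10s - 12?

By polynomial division,
  -2s³ - 8s² + 18s + 72 = (s + 9)(-2s² + 10s - 12) + (-60s + 180)
  -2s² + 10s - 12 = ((1/30)s - 1/15)(-60s + 180) + (0)
Last nonzero remainder: -60s + 180. Dividing through by -60 gives the monic gcd s - 3.
Then lcm(f, g) = f·g / gcd(f, g); expanding and making the result monic gives the answer.

s⁴ + 2s³ - 17s² - 18s + 72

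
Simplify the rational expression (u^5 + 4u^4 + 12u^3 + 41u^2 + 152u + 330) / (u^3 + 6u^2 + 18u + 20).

(u^3 + 2u + 33)/(u + 2)

By polynomial division,
  u^5 + 4u^4 + 12u^3 + 41u^2 + 152u + 330 = (u^2 - 2u + 6)(u^3 + 6u^2 + 18u + 20) + (21u^2 + 84u + 210)
  u^3 + 6u^2 + 18u + 20 = ((1/21)u + 2/21)(21u^2 + 84u + 210) + (0)
Last nonzero remainder: 21u^2 + 84u + 210. Dividing through by 21 gives the monic gcd u^2 + 4u + 10.
Cancel u^2 + 4u + 10 from numerator and denominator to get the reduced form.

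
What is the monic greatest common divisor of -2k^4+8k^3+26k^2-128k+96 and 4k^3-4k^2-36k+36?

k^2-4k+3

Euclidean algorithm in ℚ[k]:
  -2k^4+8k^3+26k^2-128k+96 = (-(1/2)k+3/2)(4k^3-4k^2-36k+36) + (14k^2-56k+42)
  4k^3-4k^2-36k+36 = ((2/7)k+6/7)(14k^2-56k+42) + (0)
Last nonzero remainder: 14k^2-56k+42. Dividing through by 14 gives the monic gcd k^2-4k+3.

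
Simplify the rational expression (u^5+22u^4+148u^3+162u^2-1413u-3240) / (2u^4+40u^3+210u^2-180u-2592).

Repeated division with remainder:
  u^5+22u^4+148u^3+162u^2-1413u-3240 = ((1/2)u+1)(2u^4+40u^3+210u^2-180u-2592) + (3u^3+42u^2+63u-648)
  2u^4+40u^3+210u^2-180u-2592 = ((2/3)u+4)(3u^3+42u^2+63u-648) + (0)
Last nonzero remainder: 3u^3+42u^2+63u-648. Dividing through by 3 gives the monic gcd u^3+14u^2+21u-216.
Cancel u^3+14u^2+21u-216 from numerator and denominator to get the reduced form.

(u^2+8u+15)/(2u+12)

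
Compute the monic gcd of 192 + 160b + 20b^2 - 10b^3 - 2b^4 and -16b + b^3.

Repeated division with remainder:
  -2b^4 - 10b^3 + 20b^2 + 160b + 192 = (-2b - 10)(b^3 - 16b) + (-12b^2 + 192)
  b^3 - 16b = (-(1/12)b)(-12b^2 + 192) + (0)
Last nonzero remainder: -12b^2 + 192. Dividing through by -12 gives the monic gcd b^2 - 16.

-16 + b^2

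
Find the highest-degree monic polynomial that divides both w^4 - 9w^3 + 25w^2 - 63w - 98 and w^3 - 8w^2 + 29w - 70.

Repeated division with remainder:
  w^4 - 9w^3 + 25w^2 - 63w - 98 = (w - 1)(w^3 - 8w^2 + 29w - 70) + (-12w^2 + 36w - 168)
  w^3 - 8w^2 + 29w - 70 = (-(1/12)w + 5/12)(-12w^2 + 36w - 168) + (0)
Last nonzero remainder: -12w^2 + 36w - 168. Dividing through by -12 gives the monic gcd w^2 - 3w + 14.

w^2 - 3w + 14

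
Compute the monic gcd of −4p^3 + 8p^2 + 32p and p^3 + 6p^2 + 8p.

p^2 + 2p

Repeated division with remainder:
  −4p^3 + 8p^2 + 32p = (−4)(p^3 + 6p^2 + 8p) + (32p^2 + 64p)
  p^3 + 6p^2 + 8p = ((1/32)p + 1/8)(32p^2 + 64p) + (0)
Last nonzero remainder: 32p^2 + 64p. Dividing through by 32 gives the monic gcd p^2 + 2p.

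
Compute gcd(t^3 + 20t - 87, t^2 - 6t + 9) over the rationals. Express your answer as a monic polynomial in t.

t - 3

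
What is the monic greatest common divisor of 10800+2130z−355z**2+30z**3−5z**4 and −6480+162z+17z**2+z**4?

−720+98z−9z**2+z**3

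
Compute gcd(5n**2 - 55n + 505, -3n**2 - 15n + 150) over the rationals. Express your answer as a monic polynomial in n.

1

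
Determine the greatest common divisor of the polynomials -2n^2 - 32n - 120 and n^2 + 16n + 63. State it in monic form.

By polynomial division,
  -2n^2 - 32n - 120 = (-2)(n^2 + 16n + 63) + (6)
  n^2 + 16n + 63 = ((1/6)n^2 + (8/3)n + 21/2)(6) + (0)
The last nonzero remainder is the constant 6, so the polynomials are coprime and gcd = 1.

1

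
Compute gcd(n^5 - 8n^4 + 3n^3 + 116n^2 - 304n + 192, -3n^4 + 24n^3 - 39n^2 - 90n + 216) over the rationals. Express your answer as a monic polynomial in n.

n^2 - 7n + 12

Euclidean algorithm in ℚ[n]:
  n^5 - 8n^4 + 3n^3 + 116n^2 - 304n + 192 = (-(1/3)n)(-3n^4 + 24n^3 - 39n^2 - 90n + 216) + (-10n^3 + 86n^2 - 232n + 192)
  -3n^4 + 24n^3 - 39n^2 - 90n + 216 = ((3/10)n + 9/50)(-10n^3 + 86n^2 - 232n + 192) + ((378/25)n^2 - (2646/25)n + 4536/25)
  -10n^3 + 86n^2 - 232n + 192 = (-(125/189)n + 200/189)((378/25)n^2 - (2646/25)n + 4536/25) + (0)
Last nonzero remainder: (378/25)n^2 - (2646/25)n + 4536/25. Dividing through by 378/25 gives the monic gcd n^2 - 7n + 12.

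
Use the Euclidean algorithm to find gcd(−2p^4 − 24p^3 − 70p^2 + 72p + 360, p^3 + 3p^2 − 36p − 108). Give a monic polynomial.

p^2 + 9p + 18

Euclidean algorithm in ℚ[p]:
  −2p^4 − 24p^3 − 70p^2 + 72p + 360 = (−2p − 18)(p^3 + 3p^2 − 36p − 108) + (−88p^2 − 792p − 1584)
  p^3 + 3p^2 − 36p − 108 = (−(1/88)p + 3/44)(−88p^2 − 792p − 1584) + (0)
Last nonzero remainder: −88p^2 − 792p − 1584. Dividing through by −88 gives the monic gcd p^2 + 9p + 18.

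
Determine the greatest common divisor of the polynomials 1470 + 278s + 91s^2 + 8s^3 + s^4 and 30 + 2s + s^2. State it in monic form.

30 + 2s + s^2

Apply the Euclidean algorithm:
  s^4 + 8s^3 + 91s^2 + 278s + 1470 = (s^2 + 6s + 49)(s^2 + 2s + 30) + (0)
The last nonzero remainder s^2 + 2s + 30 is already monic.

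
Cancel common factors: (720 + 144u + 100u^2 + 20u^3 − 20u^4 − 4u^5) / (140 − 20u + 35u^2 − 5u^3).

(−180 − 36u + 20u^2 + 4u^3)/(−35 + 5u)

Repeated division with remainder:
  −4u^5 − 20u^4 + 20u^3 + 100u^2 + 144u + 720 = ((4/5)u^2 + (48/5)u + 60)(−5u^3 + 35u^2 − 20u + 140) + (−1920u^2 − 7680)
  −5u^3 + 35u^2 − 20u + 140 = ((1/384)u − 7/384)(−1920u^2 − 7680) + (0)
Last nonzero remainder: −1920u^2 − 7680. Dividing through by −1920 gives the monic gcd u^2 + 4.
Cancel u^2 + 4 from numerator and denominator to get the reduced form.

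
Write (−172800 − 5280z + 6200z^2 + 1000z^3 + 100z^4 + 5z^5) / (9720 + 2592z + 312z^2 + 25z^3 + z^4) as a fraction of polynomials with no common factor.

(−160 + 20z + 5z^2)/(9 + z)

By polynomial division,
  5z^5 + 100z^4 + 1000z^3 + 6200z^2 − 5280z − 172800 = (5z − 25)(z^4 + 25z^3 + 312z^2 + 2592z + 9720) + (65z^3 + 1040z^2 + 10920z + 70200)
  z^4 + 25z^3 + 312z^2 + 2592z + 9720 = ((1/65)z + 9/65)(65z^3 + 1040z^2 + 10920z + 70200) + (0)
Last nonzero remainder: 65z^3 + 1040z^2 + 10920z + 70200. Dividing through by 65 gives the monic gcd z^3 + 16z^2 + 168z + 1080.
Cancel z^3 + 16z^2 + 168z + 1080 from numerator and denominator to get the reduced form.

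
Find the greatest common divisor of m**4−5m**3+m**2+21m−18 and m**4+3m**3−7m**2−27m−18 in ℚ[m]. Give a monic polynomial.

m**2−m−6

By polynomial division,
  m**4−5m**3+m**2+21m−18 = (m**4+3m**3−7m**2−27m−18) + (−8m**3+8m**2+48m)
  m**4+3m**3−7m**2−27m−18 = (−(1/8)m−1/2)(−8m**3+8m**2+48m) + (3m**2−3m−18)
  −8m**3+8m**2+48m = (−(8/3)m)(3m**2−3m−18) + (0)
Last nonzero remainder: 3m**2−3m−18. Dividing through by 3 gives the monic gcd m**2−m−6.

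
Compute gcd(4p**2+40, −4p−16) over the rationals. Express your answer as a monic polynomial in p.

By polynomial division,
  4p**2+40 = (−p+4)(−4p−16) + (104)
  −4p−16 = (−(1/26)p−2/13)(104) + (0)
The last nonzero remainder is the constant 104, so the polynomials are coprime and gcd = 1.

1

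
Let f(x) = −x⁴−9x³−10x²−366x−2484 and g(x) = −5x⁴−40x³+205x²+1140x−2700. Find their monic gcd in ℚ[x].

By polynomial division,
  −x⁴−9x³−10x²−366x−2484 = (1/5)(−5x⁴−40x³+205x²+1140x−2700) + (−x³−51x²−594x−1944)
  −5x⁴−40x³+205x²+1140x−2700 = (5x−215)(−x³−51x²−594x−1944) + (−7790x²−116850x−420660)
  −x³−51x²−594x−1944 = ((1/7790)x+18/3895)(−7790x²−116850x−420660) + (0)
Last nonzero remainder: −7790x²−116850x−420660. Dividing through by −7790 gives the monic gcd x²+15x+54.

x²+15x+54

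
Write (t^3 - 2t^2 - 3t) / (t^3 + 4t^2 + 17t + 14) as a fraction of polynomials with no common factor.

(t^2 - 3t)/(t^2 + 3t + 14)

Euclidean algorithm in ℚ[t]:
  t^3 - 2t^2 - 3t = (t^3 + 4t^2 + 17t + 14) + (-6t^2 - 20t - 14)
  t^3 + 4t^2 + 17t + 14 = (-(1/6)t - 1/9)(-6t^2 - 20t - 14) + ((112/9)t + 112/9)
  -6t^2 - 20t - 14 = (-(27/56)t - 9/8)((112/9)t + 112/9) + (0)
Last nonzero remainder: (112/9)t + 112/9. Dividing through by 112/9 gives the monic gcd t + 1.
Cancel t + 1 from numerator and denominator to get the reduced form.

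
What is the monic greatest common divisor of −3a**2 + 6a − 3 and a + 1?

1

Euclidean algorithm in ℚ[a]:
  −3a**2 + 6a − 3 = (−3a + 9)(a + 1) + (−12)
  a + 1 = (−(1/12)a − 1/12)(−12) + (0)
The last nonzero remainder is the constant −12, so the polynomials are coprime and gcd = 1.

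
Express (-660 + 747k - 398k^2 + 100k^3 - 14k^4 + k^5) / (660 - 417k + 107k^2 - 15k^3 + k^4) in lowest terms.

(4 - 3k + k^2)/(-4 + k)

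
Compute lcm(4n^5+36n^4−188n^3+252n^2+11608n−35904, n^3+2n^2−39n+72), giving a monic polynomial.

Euclidean algorithm in ℚ[n]:
  4n^5+36n^4−188n^3+252n^2+11608n−35904 = (4n^2+28n−88)(n^3+2n^2−39n+72) + (1232n^2+6160n−29568)
  n^3+2n^2−39n+72 = ((1/1232)n−3/1232)(1232n^2+6160n−29568) + (0)
Last nonzero remainder: 1232n^2+6160n−29568. Dividing through by 1232 gives the monic gcd n^2+5n−24.
Then lcm(f, g) = f·g / gcd(f, g); expanding and making the result monic gives the answer.

n^6+6n^5−74n^4+204n^3+2713n^2−17682n+26928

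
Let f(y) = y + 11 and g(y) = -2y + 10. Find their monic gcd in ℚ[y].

Repeated division with remainder:
  y + 11 = (-1/2)(-2y + 10) + (16)
  -2y + 10 = (-(1/8)y + 5/8)(16) + (0)
The last nonzero remainder is the constant 16, so the polynomials are coprime and gcd = 1.

1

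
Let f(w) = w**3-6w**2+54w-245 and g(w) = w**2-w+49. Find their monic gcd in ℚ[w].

Repeated division with remainder:
  w**3-6w**2+54w-245 = (w-5)(w**2-w+49) + (0)
The last nonzero remainder w**2-w+49 is already monic.

w**2-w+49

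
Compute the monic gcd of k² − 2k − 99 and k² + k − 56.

Repeated division with remainder:
  k² − 2k − 99 = (k² + k − 56) + (−3k − 43)
  k² + k − 56 = (−(1/3)k + 40/9)(−3k − 43) + (1216/9)
  −3k − 43 = (−(27/1216)k − 387/1216)(1216/9) + (0)
The last nonzero remainder is the constant 1216/9, so the polynomials are coprime and gcd = 1.

1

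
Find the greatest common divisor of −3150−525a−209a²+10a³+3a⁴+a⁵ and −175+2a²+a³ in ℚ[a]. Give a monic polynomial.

35+7a+a²

Euclidean algorithm in ℚ[a]:
  a⁵+3a⁴+10a³−209a²−525a−3150 = (a²+a+8)(a³+2a²−175) + (−50a²−350a−1750)
  a³+2a²−175 = (−(1/50)a+1/10)(−50a²−350a−1750) + (0)
Last nonzero remainder: −50a²−350a−1750. Dividing through by −50 gives the monic gcd a²+7a+35.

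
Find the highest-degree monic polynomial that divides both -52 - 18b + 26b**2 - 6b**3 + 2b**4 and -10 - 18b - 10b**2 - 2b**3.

1 + b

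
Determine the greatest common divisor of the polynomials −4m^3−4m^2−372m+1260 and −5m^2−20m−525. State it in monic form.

m^2+4m+105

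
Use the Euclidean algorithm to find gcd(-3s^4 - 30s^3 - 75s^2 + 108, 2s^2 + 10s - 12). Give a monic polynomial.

s^2 + 5s - 6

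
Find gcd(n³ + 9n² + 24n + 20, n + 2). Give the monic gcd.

By polynomial division,
  n³ + 9n² + 24n + 20 = (n² + 7n + 10)(n + 2) + (0)
The last nonzero remainder n + 2 is already monic.

n + 2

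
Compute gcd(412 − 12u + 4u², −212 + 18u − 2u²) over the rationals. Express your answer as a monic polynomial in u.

Repeated division with remainder:
  4u² − 12u + 412 = (−2)(−2u² + 18u − 212) + (24u − 12)
  −2u² + 18u − 212 = (−(1/12)u + 17/24)(24u − 12) + (−407/2)
  24u − 12 = (−(48/407)u + 24/407)(−407/2) + (0)
The last nonzero remainder is the constant −407/2, so the polynomials are coprime and gcd = 1.

1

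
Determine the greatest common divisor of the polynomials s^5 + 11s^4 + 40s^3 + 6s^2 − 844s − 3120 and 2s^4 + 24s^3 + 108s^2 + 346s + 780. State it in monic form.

s^2 + 11s + 30

Apply the Euclidean algorithm:
  s^5 + 11s^4 + 40s^3 + 6s^2 − 844s − 3120 = ((1/2)s − 1/2)(2s^4 + 24s^3 + 108s^2 + 346s + 780) + (−2s^3 − 113s^2 − 1061s − 2730)
  2s^4 + 24s^3 + 108s^2 + 346s + 780 = (−s + 89/2)(−2s^3 − 113s^2 − 1061s − 2730) + ((8151/2)s^2 + (89661/2)s + 122265)
  −2s^3 − 113s^2 − 1061s − 2730 = (−(4/8151)s − 14/627)((8151/2)s^2 + (89661/2)s + 122265) + (0)
Last nonzero remainder: (8151/2)s^2 + (89661/2)s + 122265. Dividing through by 8151/2 gives the monic gcd s^2 + 11s + 30.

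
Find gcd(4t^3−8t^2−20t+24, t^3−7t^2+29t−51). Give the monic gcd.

t−3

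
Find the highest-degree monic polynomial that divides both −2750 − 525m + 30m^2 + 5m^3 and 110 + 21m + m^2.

By polynomial division,
  5m^3 + 30m^2 − 525m − 2750 = (5m − 75)(m^2 + 21m + 110) + (500m + 5500)
  m^2 + 21m + 110 = ((1/500)m + 1/50)(500m + 5500) + (0)
Last nonzero remainder: 500m + 5500. Dividing through by 500 gives the monic gcd m + 11.

11 + m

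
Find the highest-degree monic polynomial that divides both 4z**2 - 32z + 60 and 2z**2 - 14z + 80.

Euclidean algorithm in ℚ[z]:
  4z**2 - 32z + 60 = (2)(2z**2 - 14z + 80) + (-4z - 100)
  2z**2 - 14z + 80 = (-(1/2)z + 16)(-4z - 100) + (1680)
  -4z - 100 = (-(1/420)z - 5/84)(1680) + (0)
The last nonzero remainder is the constant 1680, so the polynomials are coprime and gcd = 1.

1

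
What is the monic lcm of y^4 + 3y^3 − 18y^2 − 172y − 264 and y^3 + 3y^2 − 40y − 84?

y^5 + 10y^4 + 3y^3 − 298y^2 − 1468y − 1848

By polynomial division,
  y^4 + 3y^3 − 18y^2 − 172y − 264 = (y)(y^3 + 3y^2 − 40y − 84) + (22y^2 − 88y − 264)
  y^3 + 3y^2 − 40y − 84 = ((1/22)y + 7/22)(22y^2 − 88y − 264) + (0)
Last nonzero remainder: 22y^2 − 88y − 264. Dividing through by 22 gives the monic gcd y^2 − 4y − 12.
Then lcm(f, g) = f·g / gcd(f, g); expanding and making the result monic gives the answer.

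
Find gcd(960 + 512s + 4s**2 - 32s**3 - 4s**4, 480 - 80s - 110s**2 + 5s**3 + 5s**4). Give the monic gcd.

Apply the Euclidean algorithm:
  -4s**4 - 32s**3 + 4s**2 + 512s + 960 = (-4/5)(5s**4 + 5s**3 - 110s**2 - 80s + 480) + (-28s**3 - 84s**2 + 448s + 1344)
  5s**4 + 5s**3 - 110s**2 - 80s + 480 = (-(5/28)s + 5/14)(-28s**3 - 84s**2 + 448s + 1344) + (0)
Last nonzero remainder: -28s**3 - 84s**2 + 448s + 1344. Dividing through by -28 gives the monic gcd s**3 + 3s**2 - 16s - 48.

-48 - 16s + 3s**2 + s**3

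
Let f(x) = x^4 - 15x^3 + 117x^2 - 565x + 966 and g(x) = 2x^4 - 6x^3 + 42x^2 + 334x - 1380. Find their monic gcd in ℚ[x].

x^3 - 8x^2 + 61x - 138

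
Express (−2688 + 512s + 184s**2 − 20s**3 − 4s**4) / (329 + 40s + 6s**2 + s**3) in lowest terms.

(−384 + 128s + 8s**2 − 4s**3)/(47 − s + s**2)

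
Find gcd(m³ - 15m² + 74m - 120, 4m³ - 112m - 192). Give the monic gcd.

m - 6

Apply the Euclidean algorithm:
  m³ - 15m² + 74m - 120 = (1/4)(4m³ - 112m - 192) + (-15m² + 102m - 72)
  4m³ - 112m - 192 = (-(4/15)m - 136/75)(-15m² + 102m - 72) + ((1344/25)m - 8064/25)
  -15m² + 102m - 72 = (-(125/448)m + 25/112)((1344/25)m - 8064/25) + (0)
Last nonzero remainder: (1344/25)m - 8064/25. Dividing through by 1344/25 gives the monic gcd m - 6.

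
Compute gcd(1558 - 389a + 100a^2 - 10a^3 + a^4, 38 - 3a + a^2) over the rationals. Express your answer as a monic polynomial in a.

38 - 3a + a^2

By polynomial division,
  a^4 - 10a^3 + 100a^2 - 389a + 1558 = (a^2 - 7a + 41)(a^2 - 3a + 38) + (0)
The last nonzero remainder a^2 - 3a + 38 is already monic.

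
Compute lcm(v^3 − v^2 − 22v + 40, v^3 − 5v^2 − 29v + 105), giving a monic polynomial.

v^5 − 11v^4 + 9v^3 + 239v^2 − 862v + 840

Apply the Euclidean algorithm:
  v^3 − v^2 − 22v + 40 = (v^3 − 5v^2 − 29v + 105) + (4v^2 + 7v − 65)
  v^3 − 5v^2 − 29v + 105 = ((1/4)v − 27/16)(4v^2 + 7v − 65) + (−(15/16)v − 75/16)
  4v^2 + 7v − 65 = (−(64/15)v + 208/15)(−(15/16)v − 75/16) + (0)
Last nonzero remainder: −(15/16)v − 75/16. Dividing through by −15/16 gives the monic gcd v + 5.
Then lcm(f, g) = f·g / gcd(f, g); expanding and making the result monic gives the answer.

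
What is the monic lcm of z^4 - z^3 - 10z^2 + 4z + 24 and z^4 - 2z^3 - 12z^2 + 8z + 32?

Apply the Euclidean algorithm:
  z^4 - z^3 - 10z^2 + 4z + 24 = (z^4 - 2z^3 - 12z^2 + 8z + 32) + (z^3 + 2z^2 - 4z - 8)
  z^4 - 2z^3 - 12z^2 + 8z + 32 = (z - 4)(z^3 + 2z^2 - 4z - 8) + (0)
The last nonzero remainder z^3 + 2z^2 - 4z - 8 is already monic.
Then lcm(f, g) = f·g / gcd(f, g); expanding and making the result monic gives the answer.

z^5 - 5z^4 - 6z^3 + 44z^2 + 8z - 96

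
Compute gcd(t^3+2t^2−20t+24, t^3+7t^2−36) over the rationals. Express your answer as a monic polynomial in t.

t^2+4t−12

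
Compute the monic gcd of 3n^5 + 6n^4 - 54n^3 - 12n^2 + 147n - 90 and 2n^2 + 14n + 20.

n^2 + 7n + 10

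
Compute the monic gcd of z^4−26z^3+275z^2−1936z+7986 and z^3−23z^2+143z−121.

z^2−22z+121

By polynomial division,
  z^4−26z^3+275z^2−1936z+7986 = (z−3)(z^3−23z^2+143z−121) + (63z^2−1386z+7623)
  z^3−23z^2+143z−121 = ((1/63)z−1/63)(63z^2−1386z+7623) + (0)
Last nonzero remainder: 63z^2−1386z+7623. Dividing through by 63 gives the monic gcd z^2−22z+121.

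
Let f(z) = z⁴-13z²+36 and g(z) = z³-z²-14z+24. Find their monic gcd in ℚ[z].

z²-5z+6

Repeated division with remainder:
  z⁴-13z²+36 = (z+1)(z³-z²-14z+24) + (2z²-10z+12)
  z³-z²-14z+24 = ((1/2)z+2)(2z²-10z+12) + (0)
Last nonzero remainder: 2z²-10z+12. Dividing through by 2 gives the monic gcd z²-5z+6.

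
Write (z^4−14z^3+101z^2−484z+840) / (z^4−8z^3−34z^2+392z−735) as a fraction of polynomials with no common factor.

(z^2−4z+40)/(z^2+2z−35)

By polynomial division,
  z^4−14z^3+101z^2−484z+840 = (z^4−8z^3−34z^2+392z−735) + (−6z^3+135z^2−876z+1575)
  z^4−8z^3−34z^2+392z−735 = (−(1/6)z−29/12)(−6z^3+135z^2−876z+1575) + ((585/4)z^2−(2925/2)z+12285/4)
  −6z^3+135z^2−876z+1575 = (−(8/195)z+20/39)((585/4)z^2−(2925/2)z+12285/4) + (0)
Last nonzero remainder: (585/4)z^2−(2925/2)z+12285/4. Dividing through by 585/4 gives the monic gcd z^2−10z+21.
Cancel z^2−10z+21 from numerator and denominator to get the reduced form.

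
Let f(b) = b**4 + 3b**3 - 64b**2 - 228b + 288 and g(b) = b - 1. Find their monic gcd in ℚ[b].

b - 1

Repeated division with remainder:
  b**4 + 3b**3 - 64b**2 - 228b + 288 = (b**3 + 4b**2 - 60b - 288)(b - 1) + (0)
The last nonzero remainder b - 1 is already monic.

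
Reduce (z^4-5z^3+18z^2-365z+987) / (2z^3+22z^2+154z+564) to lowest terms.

(z^2-10z+21)/(2z+12)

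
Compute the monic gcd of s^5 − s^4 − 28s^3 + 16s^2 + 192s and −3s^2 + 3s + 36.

Euclidean algorithm in ℚ[s]:
  s^5 − s^4 − 28s^3 + 16s^2 + 192s = (−(1/3)s^3 + (16/3)s)(−3s^2 + 3s + 36) + (0)
Last nonzero remainder: −3s^2 + 3s + 36. Dividing through by −3 gives the monic gcd s^2 − s − 12.

s^2 − s − 12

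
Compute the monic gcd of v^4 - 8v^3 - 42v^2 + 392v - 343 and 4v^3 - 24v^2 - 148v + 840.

Apply the Euclidean algorithm:
  v^4 - 8v^3 - 42v^2 + 392v - 343 = ((1/4)v - 1/2)(4v^3 - 24v^2 - 148v + 840) + (-17v^2 + 108v + 77)
  4v^3 - 24v^2 - 148v + 840 = (-(4/17)v - 24/289)(-17v^2 + 108v + 77) + (-(34944/289)v + 244608/289)
  -17v^2 + 108v + 77 = ((4913/34944)v + 3179/34944)(-(34944/289)v + 244608/289) + (0)
Last nonzero remainder: -(34944/289)v + 244608/289. Dividing through by -34944/289 gives the monic gcd v - 7.

v - 7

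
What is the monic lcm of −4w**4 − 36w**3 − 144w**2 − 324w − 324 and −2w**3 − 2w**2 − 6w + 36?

Apply the Euclidean algorithm:
  −4w**4 − 36w**3 − 144w**2 − 324w − 324 = (2w + 16)(−2w**3 − 2w**2 − 6w + 36) + (−100w**2 − 300w − 900)
  −2w**3 − 2w**2 − 6w + 36 = ((1/50)w − 1/25)(−100w**2 − 300w − 900) + (0)
Last nonzero remainder: −100w**2 − 300w − 900. Dividing through by −100 gives the monic gcd w**2 + 3w + 9.
Then lcm(f, g) = f·g / gcd(f, g); expanding and making the result monic gives the answer.

w**5 + 7w**4 + 18w**3 + 9w**2 − 81w − 162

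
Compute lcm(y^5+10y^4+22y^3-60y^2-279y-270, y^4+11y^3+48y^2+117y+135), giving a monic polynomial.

y^7+13y^6+61y^5+96y^4-261y^3-1647y^2-3321y-2430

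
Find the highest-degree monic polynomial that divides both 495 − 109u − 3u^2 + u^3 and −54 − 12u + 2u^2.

−9 + u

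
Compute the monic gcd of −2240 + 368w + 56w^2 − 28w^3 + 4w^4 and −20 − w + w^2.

−20 − w + w^2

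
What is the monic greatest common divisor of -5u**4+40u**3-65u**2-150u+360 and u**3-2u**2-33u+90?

u-3

Apply the Euclidean algorithm:
  -5u**4+40u**3-65u**2-150u+360 = (-5u+30)(u**3-2u**2-33u+90) + (-170u**2+1290u-2340)
  u**3-2u**2-33u+90 = (-(1/170)u-19/578)(-170u**2+1290u-2340) + (-(1260/289)u+3780/289)
  -170u**2+1290u-2340 = ((4913/126)u-3757/21)(-(1260/289)u+3780/289) + (0)
Last nonzero remainder: -(1260/289)u+3780/289. Dividing through by -1260/289 gives the monic gcd u-3.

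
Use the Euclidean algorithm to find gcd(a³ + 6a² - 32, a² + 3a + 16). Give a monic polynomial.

1

Repeated division with remainder:
  a³ + 6a² - 32 = (a + 3)(a² + 3a + 16) + (-25a - 80)
  a² + 3a + 16 = (-(1/25)a + 1/125)(-25a - 80) + (416/25)
  -25a - 80 = (-(625/416)a - 125/26)(416/25) + (0)
The last nonzero remainder is the constant 416/25, so the polynomials are coprime and gcd = 1.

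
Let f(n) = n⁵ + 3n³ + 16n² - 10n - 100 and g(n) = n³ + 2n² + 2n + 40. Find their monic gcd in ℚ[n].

Repeated division with remainder:
  n⁵ + 3n³ + 16n² - 10n - 100 = (n² - 2n + 5)(n³ + 2n² + 2n + 40) + (-30n² + 60n - 300)
  n³ + 2n² + 2n + 40 = (-(1/30)n - 2/15)(-30n² + 60n - 300) + (0)
Last nonzero remainder: -30n² + 60n - 300. Dividing through by -30 gives the monic gcd n² - 2n + 10.

n² - 2n + 10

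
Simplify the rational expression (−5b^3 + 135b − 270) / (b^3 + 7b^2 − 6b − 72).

(−5b + 15)/(b + 4)

Euclidean algorithm in ℚ[b]:
  −5b^3 + 135b − 270 = (−5)(b^3 + 7b^2 − 6b − 72) + (35b^2 + 105b − 630)
  b^3 + 7b^2 − 6b − 72 = ((1/35)b + 4/35)(35b^2 + 105b − 630) + (0)
Last nonzero remainder: 35b^2 + 105b − 630. Dividing through by 35 gives the monic gcd b^2 + 3b − 18.
Cancel b^2 + 3b − 18 from numerator and denominator to get the reduced form.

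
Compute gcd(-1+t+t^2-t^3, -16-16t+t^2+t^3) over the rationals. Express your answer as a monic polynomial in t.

Apply the Euclidean algorithm:
  -t^3+t^2+t-1 = (-1)(t^3+t^2-16t-16) + (2t^2-15t-17)
  t^3+t^2-16t-16 = ((1/2)t+17/4)(2t^2-15t-17) + ((225/4)t+225/4)
  2t^2-15t-17 = ((8/225)t-68/225)((225/4)t+225/4) + (0)
Last nonzero remainder: (225/4)t+225/4. Dividing through by 225/4 gives the monic gcd t+1.

1+t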